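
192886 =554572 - 361686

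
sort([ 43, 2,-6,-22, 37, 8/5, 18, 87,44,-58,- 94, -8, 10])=[ - 94, - 58,  -  22,-8,-6,  8/5,  2, 10, 18, 37,  43,44, 87 ]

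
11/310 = 11/310 = 0.04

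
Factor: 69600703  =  17^1*43^1 * 95213^1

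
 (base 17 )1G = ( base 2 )100001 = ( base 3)1020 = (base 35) X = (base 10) 33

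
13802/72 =6901/36 = 191.69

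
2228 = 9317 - 7089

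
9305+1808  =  11113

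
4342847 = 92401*47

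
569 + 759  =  1328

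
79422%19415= 1762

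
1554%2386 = 1554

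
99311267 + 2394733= 101706000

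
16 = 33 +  - 17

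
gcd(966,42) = 42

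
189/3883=189/3883=0.05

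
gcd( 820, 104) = 4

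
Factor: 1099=7^1*157^1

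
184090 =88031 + 96059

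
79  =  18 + 61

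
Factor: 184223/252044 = 2^( - 2) * 131^( - 1 ) * 383^1=383/524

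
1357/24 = 1357/24 = 56.54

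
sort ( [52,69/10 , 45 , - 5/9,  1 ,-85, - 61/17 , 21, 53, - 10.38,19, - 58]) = [  -  85,-58,-10.38, - 61/17, - 5/9, 1,69/10, 19 , 21,45,  52,53]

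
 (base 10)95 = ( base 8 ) 137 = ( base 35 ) 2P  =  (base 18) 55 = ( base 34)2R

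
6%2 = 0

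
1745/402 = 1745/402 = 4.34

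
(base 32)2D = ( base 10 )77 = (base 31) 2F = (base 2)1001101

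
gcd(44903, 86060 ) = 1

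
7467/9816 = 2489/3272= 0.76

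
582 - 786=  - 204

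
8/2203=8/2203  =  0.00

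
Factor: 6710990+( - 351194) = 6359796 = 2^2*3^7*727^1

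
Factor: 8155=5^1*7^1*233^1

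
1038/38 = 27+ 6/19 =27.32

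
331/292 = 1 + 39/292 = 1.13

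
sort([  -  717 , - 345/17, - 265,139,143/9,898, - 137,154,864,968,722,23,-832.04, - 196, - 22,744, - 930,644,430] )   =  [ - 930, - 832.04, - 717, - 265, - 196,  -  137, - 22 ,-345/17,143/9, 23,139,154, 430,644, 722,744,  864,898,968] 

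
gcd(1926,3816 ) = 18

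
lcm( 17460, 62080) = 558720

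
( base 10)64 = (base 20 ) 34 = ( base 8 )100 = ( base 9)71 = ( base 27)2a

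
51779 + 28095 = 79874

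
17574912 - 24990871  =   - 7415959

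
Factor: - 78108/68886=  - 13018/11481 = - 2^1*3^ ( - 1)*23^1 *43^(-1)*89^( - 1)*283^1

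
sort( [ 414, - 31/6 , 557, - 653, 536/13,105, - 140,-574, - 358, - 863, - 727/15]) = [ - 863, - 653,  -  574 , - 358, - 140, - 727/15, - 31/6,536/13, 105,414, 557] 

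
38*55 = 2090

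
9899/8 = 1237+3/8= 1237.38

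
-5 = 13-18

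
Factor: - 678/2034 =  - 3^( - 1) = - 1/3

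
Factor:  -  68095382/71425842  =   - 3^ ( - 1 ) * 113^1*367^1*821^1 * 11904307^( - 1 ) = -34047691/35712921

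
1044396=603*1732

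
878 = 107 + 771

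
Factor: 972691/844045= 5^( - 1)*29^ ( - 1)*733^1*1327^1*5821^( - 1)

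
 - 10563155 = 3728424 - 14291579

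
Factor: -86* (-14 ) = 2^2 * 7^1*43^1= 1204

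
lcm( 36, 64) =576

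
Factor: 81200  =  2^4 *5^2*7^1* 29^1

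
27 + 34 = 61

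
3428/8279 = 3428/8279  =  0.41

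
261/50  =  261/50 =5.22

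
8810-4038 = 4772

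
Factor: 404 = 2^2 * 101^1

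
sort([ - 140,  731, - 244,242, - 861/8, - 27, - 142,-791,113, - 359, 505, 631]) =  [ - 791, - 359,-244, - 142,-140, - 861/8,  -  27, 113,242,505,631, 731]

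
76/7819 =76/7819 = 0.01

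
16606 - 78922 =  - 62316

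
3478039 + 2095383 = 5573422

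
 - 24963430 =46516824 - 71480254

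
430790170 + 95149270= 525939440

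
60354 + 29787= 90141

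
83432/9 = 9270 + 2/9 = 9270.22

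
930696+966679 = 1897375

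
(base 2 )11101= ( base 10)29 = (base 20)19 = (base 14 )21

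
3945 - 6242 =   -  2297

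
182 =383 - 201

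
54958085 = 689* 79765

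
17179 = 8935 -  - 8244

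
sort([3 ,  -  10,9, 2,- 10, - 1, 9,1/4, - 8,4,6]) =[ - 10, - 10,-8, - 1, 1/4,2 , 3, 4,6,9, 9]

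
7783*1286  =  10008938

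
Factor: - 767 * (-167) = 128089 = 13^1  *  59^1* 167^1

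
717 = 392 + 325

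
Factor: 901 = 17^1*53^1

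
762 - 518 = 244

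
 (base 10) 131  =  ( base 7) 245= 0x83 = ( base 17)7C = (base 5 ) 1011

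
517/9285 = 517/9285 = 0.06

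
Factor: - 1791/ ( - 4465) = 3^2*5^( - 1)*19^( -1)*47^(-1)*199^1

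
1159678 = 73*15886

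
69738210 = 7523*9270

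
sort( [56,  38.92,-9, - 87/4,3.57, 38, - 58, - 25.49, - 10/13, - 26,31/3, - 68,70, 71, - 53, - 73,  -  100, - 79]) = [ - 100,-79,  -  73,-68, - 58, - 53,-26, - 25.49 , - 87/4,- 9,-10/13,3.57, 31/3,38, 38.92, 56, 70, 71]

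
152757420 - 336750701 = -183993281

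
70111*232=16265752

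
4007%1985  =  37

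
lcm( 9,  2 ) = 18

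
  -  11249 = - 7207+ - 4042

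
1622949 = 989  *1641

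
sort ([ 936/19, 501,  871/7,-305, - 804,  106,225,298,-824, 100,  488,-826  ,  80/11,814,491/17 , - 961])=[  -  961 , - 826,-824,-804,-305,80/11,  491/17, 936/19,100, 106, 871/7, 225,298,488,501,814]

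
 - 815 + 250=-565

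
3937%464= 225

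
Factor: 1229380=2^2*5^1*61469^1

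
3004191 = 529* 5679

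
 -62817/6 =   -  20939/2 = - 10469.50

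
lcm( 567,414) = 26082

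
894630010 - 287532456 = 607097554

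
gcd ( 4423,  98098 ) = 1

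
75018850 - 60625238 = 14393612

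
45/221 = 45/221 = 0.20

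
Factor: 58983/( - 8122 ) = - 2^( - 1)*3^1*31^(- 1 )*131^(- 1)*19661^1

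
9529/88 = 9529/88 = 108.28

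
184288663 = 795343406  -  611054743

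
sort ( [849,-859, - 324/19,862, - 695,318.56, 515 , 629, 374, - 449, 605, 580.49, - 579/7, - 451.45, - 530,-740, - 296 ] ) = [ - 859, -740, - 695, - 530, - 451.45, - 449, - 296, - 579/7,-324/19, 318.56, 374, 515,580.49, 605,629, 849,862 ] 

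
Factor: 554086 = 2^1*13^1 * 101^1* 211^1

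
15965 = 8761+7204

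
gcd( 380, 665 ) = 95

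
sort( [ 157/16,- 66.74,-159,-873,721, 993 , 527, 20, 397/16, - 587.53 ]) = [  -  873,  -  587.53, -159, - 66.74,157/16,20,397/16,  527 , 721,993]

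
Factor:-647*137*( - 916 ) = 2^2*137^1*229^1*647^1  =  81193324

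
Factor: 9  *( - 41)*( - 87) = 3^3*29^1*41^1 = 32103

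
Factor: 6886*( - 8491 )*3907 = -228438484582 = -  2^1*7^1 * 11^1*313^1*1213^1 * 3907^1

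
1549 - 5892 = - 4343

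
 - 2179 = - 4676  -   - 2497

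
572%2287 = 572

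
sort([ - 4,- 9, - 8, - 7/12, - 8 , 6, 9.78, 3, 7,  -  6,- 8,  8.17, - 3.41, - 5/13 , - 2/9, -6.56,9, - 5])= [- 9, -8 ,-8, - 8, - 6.56,- 6,-5, - 4, - 3.41, - 7/12,-5/13,  -  2/9, 3, 6, 7, 8.17,9,9.78] 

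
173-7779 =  - 7606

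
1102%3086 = 1102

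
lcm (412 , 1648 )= 1648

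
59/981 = 59/981 =0.06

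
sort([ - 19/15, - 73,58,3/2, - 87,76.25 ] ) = [-87,- 73,-19/15, 3/2,58,76.25 ]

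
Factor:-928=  - 2^5*29^1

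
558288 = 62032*9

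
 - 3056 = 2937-5993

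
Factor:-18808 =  - 2^3 *2351^1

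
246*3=738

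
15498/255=5166/85  =  60.78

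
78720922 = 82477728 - 3756806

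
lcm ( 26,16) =208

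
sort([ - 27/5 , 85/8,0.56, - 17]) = [ - 17, - 27/5,0.56,85/8 ]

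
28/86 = 14/43  =  0.33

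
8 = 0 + 8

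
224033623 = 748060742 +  - 524027119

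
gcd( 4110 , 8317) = 1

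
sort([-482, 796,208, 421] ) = [- 482,208,421,796 ]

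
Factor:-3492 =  - 2^2*3^2*97^1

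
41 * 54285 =2225685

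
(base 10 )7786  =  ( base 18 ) 160A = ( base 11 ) 5939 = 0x1E6A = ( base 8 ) 17152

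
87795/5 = 17559 =17559.00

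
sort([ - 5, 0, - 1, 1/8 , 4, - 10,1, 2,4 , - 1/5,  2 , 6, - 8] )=[ - 10, -8, - 5 , - 1, - 1/5,  0, 1/8,1 , 2, 2 , 4,4 , 6 ]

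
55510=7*7930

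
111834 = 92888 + 18946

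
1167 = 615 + 552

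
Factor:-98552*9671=-953096392  =  - 2^3 *19^1*97^1 * 127^1 *509^1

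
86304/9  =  28768/3 = 9589.33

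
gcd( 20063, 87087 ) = 1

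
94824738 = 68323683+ 26501055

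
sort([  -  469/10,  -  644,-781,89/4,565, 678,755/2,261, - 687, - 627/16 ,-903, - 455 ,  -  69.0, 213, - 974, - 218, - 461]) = [ - 974, - 903,-781, - 687, -644,- 461,-455, - 218,-69.0, - 469/10, - 627/16, 89/4,213,261,755/2,  565,678]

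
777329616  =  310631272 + 466698344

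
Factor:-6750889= - 1301^1*5189^1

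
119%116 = 3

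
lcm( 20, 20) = 20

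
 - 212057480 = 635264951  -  847322431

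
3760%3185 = 575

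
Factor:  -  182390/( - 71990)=13^1*61^1 * 313^(-1 )= 793/313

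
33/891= 1/27 = 0.04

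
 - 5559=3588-9147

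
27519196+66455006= 93974202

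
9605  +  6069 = 15674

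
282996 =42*6738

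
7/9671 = 7/9671  =  0.00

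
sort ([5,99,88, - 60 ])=[ - 60,5,88  ,  99 ]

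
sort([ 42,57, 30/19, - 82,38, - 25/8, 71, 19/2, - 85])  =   [ - 85,- 82, - 25/8, 30/19,19/2,38,  42, 57,  71 ]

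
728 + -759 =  -31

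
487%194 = 99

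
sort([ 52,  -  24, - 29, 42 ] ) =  [ - 29, - 24,42, 52 ] 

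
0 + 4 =4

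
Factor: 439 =439^1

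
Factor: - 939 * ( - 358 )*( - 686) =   -  2^2 * 3^1*7^3 * 179^1 * 313^1=-  230607132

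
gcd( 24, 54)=6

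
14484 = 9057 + 5427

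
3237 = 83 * 39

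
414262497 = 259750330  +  154512167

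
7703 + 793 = 8496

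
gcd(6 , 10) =2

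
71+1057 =1128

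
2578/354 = 1289/177 = 7.28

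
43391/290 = 43391/290=   149.62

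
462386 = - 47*( - 9838) 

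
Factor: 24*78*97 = 181584 =2^4*3^2 * 13^1 * 97^1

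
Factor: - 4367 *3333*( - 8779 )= 127780197369 = 3^1 * 11^2*101^1*397^1*8779^1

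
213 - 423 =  - 210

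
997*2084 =2077748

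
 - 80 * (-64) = 5120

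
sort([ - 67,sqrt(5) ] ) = [-67, sqrt(5 ) ] 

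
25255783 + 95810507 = 121066290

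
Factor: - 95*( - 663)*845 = 3^1* 5^2*13^3*17^1*19^1 = 53222325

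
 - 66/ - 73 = 66/73= 0.90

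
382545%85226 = 41641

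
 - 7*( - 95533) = 668731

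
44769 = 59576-14807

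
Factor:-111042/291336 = -93/244 = - 2^( - 2 )*3^1*31^1*61^( - 1) 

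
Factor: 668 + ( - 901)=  - 233 = - 233^1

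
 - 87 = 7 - 94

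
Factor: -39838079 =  - 19^1*2096741^1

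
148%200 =148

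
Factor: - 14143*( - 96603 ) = 1366256229 = 3^1*13^1 * 2477^1*14143^1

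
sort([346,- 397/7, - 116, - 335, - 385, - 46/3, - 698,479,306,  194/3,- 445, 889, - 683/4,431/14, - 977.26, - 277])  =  [ - 977.26, - 698, - 445, - 385,- 335, - 277 ,-683/4, - 116, - 397/7, - 46/3,431/14, 194/3  ,  306,346,479,889] 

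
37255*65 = 2421575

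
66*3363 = 221958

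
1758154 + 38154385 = 39912539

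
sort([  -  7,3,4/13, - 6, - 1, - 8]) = [ - 8,  -  7, - 6 , - 1,4/13,3] 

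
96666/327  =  32222/109 = 295.61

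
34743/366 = 11581/122 = 94.93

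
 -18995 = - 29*655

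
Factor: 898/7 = 2^1*7^(  -  1)*449^1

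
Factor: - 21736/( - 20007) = 88/81 = 2^3*3^( - 4 )*11^1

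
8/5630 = 4/2815 = 0.00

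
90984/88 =11373/11  =  1033.91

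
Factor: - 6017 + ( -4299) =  - 2^2 * 2579^1 = - 10316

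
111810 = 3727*30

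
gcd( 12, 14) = 2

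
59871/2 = 59871/2  =  29935.50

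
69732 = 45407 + 24325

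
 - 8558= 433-8991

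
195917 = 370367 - 174450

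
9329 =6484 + 2845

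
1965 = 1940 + 25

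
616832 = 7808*79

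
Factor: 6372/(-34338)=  - 18/97 = - 2^1*3^2*97^( -1)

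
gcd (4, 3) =1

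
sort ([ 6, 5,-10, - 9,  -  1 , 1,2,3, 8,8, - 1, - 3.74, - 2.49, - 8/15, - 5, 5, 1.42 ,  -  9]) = [ - 10, - 9,-9,  -  5, - 3.74, - 2.49  ,- 1, - 1,-8/15, 1, 1.42, 2 , 3, 5,5, 6,  8, 8 ] 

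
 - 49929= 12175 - 62104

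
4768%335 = 78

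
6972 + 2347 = 9319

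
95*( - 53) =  - 5035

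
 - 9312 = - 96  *97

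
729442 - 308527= 420915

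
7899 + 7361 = 15260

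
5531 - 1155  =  4376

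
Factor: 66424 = 2^3*19^2*23^1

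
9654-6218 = 3436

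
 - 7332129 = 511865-7843994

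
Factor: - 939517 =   -  31^1*30307^1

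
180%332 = 180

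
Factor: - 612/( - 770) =306/385 = 2^1*3^2*5^( - 1 ) * 7^ (-1 ) * 11^( - 1)*17^1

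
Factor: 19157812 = 2^2*4789453^1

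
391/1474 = 391/1474 =0.27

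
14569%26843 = 14569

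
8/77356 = 2/19339 = 0.00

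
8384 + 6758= 15142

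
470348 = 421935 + 48413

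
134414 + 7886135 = 8020549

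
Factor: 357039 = 3^2*39671^1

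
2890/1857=2890/1857  =  1.56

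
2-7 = -5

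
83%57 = 26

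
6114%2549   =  1016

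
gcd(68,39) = 1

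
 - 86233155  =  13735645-99968800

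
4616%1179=1079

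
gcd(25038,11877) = 321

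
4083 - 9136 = - 5053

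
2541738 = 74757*34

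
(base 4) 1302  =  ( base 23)4M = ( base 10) 114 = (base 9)136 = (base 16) 72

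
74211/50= 74211/50= 1484.22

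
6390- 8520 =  - 2130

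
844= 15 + 829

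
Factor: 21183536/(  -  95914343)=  -2^4*7^(-1)*11^1 * 37^1* 907^ (-1)*3253^1*15107^( - 1)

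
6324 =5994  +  330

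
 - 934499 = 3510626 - 4445125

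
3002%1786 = 1216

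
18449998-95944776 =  - 77494778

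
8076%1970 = 196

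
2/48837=2/48837 = 0.00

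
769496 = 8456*91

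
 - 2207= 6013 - 8220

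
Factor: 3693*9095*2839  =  95355863565 = 3^1*5^1*17^2*107^1*167^1*1231^1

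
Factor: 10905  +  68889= 79794 = 2^1*3^2*11^1*13^1* 31^1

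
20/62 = 10/31 = 0.32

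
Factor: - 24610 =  - 2^1*5^1* 23^1*107^1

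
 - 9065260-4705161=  - 13770421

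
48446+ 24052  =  72498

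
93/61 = 93/61 = 1.52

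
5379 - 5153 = 226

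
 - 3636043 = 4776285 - 8412328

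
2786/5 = 2786/5 = 557.20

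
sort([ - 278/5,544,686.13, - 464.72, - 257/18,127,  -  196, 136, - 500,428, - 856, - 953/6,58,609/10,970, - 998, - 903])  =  [ - 998, - 903, - 856, - 500, - 464.72,  -  196, - 953/6, - 278/5, - 257/18,  58,  609/10, 127,136,428,544,686.13,970]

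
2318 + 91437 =93755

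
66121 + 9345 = 75466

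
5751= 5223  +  528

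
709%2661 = 709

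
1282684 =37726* 34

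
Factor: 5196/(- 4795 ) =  - 2^2*3^1*5^( -1)*7^( - 1 )*137^( - 1)*433^1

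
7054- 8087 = -1033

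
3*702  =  2106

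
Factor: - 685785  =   - 3^1*5^1*131^1 * 349^1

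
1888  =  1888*1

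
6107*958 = 5850506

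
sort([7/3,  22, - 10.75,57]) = [ - 10.75,7/3, 22,  57]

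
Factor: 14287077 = 3^3*7^2*10799^1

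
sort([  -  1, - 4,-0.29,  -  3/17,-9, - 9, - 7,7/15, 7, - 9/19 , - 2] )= [  -  9,-9, - 7, - 4,- 2, - 1 , - 9/19, - 0.29,  -  3/17,7/15, 7] 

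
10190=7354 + 2836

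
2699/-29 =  - 2699/29= - 93.07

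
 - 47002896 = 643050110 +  - 690053006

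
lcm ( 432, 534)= 38448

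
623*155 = 96565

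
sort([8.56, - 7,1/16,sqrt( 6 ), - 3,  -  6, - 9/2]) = [ - 7,-6, - 9/2,-3,  1/16,sqrt( 6),8.56 ]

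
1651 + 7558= 9209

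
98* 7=686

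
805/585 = 161/117 = 1.38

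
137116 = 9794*14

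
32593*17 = 554081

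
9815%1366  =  253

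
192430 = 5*38486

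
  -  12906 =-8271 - 4635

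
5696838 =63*90426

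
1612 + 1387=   2999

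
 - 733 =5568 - 6301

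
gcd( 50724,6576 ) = 12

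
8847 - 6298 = 2549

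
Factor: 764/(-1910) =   -  2^1*5^(-1)=- 2/5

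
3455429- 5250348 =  - 1794919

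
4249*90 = 382410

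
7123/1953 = 7123/1953 = 3.65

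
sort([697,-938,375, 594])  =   [ - 938, 375, 594, 697]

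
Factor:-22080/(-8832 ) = 5/2 = 2^( - 1) *5^1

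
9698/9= 9698/9 = 1077.56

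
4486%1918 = 650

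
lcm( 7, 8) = 56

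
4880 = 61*80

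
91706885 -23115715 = 68591170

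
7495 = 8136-641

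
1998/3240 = 37/60 = 0.62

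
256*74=18944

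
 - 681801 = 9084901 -9766702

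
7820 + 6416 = 14236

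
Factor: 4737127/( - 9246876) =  - 2^(- 2)  *  3^( - 1 )*770573^ ( - 1 )*4737127^1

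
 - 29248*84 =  - 2456832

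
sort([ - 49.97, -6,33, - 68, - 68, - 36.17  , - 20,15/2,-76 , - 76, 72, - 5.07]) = [ - 76,  -  76, - 68,- 68, - 49.97, - 36.17, - 20, -6, - 5.07,15/2,33,72]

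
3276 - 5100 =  - 1824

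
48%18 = 12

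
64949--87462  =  152411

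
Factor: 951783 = 3^1*7^1*61^1 * 743^1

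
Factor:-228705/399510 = - 2^( - 1 )*3^( - 1)*23^( - 1)*79^1 = - 79/138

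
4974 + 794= 5768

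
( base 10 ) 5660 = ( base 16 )161C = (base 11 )4286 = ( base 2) 1011000011100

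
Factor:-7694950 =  - 2^1*5^2*67^1*2297^1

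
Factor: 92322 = 2^1 * 3^2 * 23^1*223^1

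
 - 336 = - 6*56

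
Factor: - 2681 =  - 7^1*383^1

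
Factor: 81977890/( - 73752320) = -8197789/7375232 = -2^( - 7 )*157^ ( - 1)*367^( - 1)*8197789^1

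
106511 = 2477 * 43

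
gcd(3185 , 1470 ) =245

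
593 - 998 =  - 405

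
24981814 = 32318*773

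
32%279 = 32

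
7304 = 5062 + 2242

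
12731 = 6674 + 6057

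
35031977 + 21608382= 56640359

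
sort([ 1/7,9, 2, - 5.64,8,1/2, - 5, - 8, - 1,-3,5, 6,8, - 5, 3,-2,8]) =[ -8 ,-5.64, - 5, - 5, - 3, - 2, - 1, 1/7,1/2, 2,3, 5,6,8, 8, 8,  9 ] 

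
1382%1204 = 178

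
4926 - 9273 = - 4347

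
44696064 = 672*66512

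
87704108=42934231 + 44769877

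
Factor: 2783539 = 11^1* 253049^1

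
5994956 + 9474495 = 15469451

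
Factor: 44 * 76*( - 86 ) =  - 2^5*11^1*19^1*43^1 = -287584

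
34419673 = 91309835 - 56890162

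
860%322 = 216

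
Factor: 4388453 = 31^1*53^1*2671^1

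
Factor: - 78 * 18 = -1404 = - 2^2 * 3^3*13^1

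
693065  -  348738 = 344327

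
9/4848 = 3/1616 = 0.00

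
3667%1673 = 321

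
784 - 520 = 264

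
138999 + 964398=1103397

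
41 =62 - 21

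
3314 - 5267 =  - 1953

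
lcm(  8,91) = 728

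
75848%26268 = 23312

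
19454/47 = 19454/47=413.91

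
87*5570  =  484590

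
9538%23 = 16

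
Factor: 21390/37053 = 310/537=2^1 * 3^( - 1)*5^1 * 31^1 * 179^( - 1 )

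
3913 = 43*91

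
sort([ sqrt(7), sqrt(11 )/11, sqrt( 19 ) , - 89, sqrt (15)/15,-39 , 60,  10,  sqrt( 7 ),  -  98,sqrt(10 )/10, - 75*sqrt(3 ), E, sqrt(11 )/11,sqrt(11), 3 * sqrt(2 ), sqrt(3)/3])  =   [-75*sqrt (3 ),- 98,  -  89  ,-39, sqrt(15) /15, sqrt ( 11)/11, sqrt(11 )/11 , sqrt(10) /10,sqrt(3 ) /3 , sqrt(7), sqrt( 7 ),E, sqrt( 11 ), 3*sqrt (2), sqrt(19 ) , 10, 60]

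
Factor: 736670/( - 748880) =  - 2^( - 3 )*23^( - 1 )*181^1 = - 181/184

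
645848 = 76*8498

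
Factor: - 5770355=  -  5^1*23^1*50177^1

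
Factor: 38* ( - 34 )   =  - 1292 = - 2^2 * 17^1*19^1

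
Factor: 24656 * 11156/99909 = 2^6*3^ ( - 2)*17^( -1 )*23^1 * 67^1*653^(-1)*2789^1 = 275062336/99909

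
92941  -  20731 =72210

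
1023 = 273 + 750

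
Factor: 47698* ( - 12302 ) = - 2^2*7^1*3407^1 *6151^1 = - 586780796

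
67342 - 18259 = 49083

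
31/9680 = 31/9680 = 0.00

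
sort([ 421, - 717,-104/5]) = [ - 717, - 104/5,421]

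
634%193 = 55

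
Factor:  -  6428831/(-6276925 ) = 5^( - 2) * 43^(-1)*269^1 * 5839^(- 1 )*23899^1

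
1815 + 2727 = 4542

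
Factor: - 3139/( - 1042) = 2^( - 1 )*43^1 *73^1*521^( - 1) 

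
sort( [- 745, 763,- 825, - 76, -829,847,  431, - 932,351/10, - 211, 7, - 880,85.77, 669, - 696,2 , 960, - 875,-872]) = [ - 932 , - 880, - 875,  -  872, - 829,- 825,-745, - 696, - 211, - 76 , 2,7,351/10,85.77,431, 669,763,847,960] 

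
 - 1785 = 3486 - 5271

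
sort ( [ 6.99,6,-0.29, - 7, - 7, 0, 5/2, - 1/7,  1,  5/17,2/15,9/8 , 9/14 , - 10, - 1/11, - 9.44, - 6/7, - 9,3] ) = [ - 10, - 9.44, - 9, - 7,-7,-6/7, - 0.29, - 1/7, - 1/11, 0, 2/15, 5/17,9/14, 1,9/8,5/2,  3,6,  6.99]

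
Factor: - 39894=-2^1* 3^1*61^1*109^1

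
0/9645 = 0 = 0.00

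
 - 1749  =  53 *( - 33) 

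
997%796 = 201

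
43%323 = 43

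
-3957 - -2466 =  - 1491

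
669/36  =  18  +  7/12 = 18.58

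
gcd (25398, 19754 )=2822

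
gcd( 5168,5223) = 1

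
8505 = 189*45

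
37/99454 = 37/99454 = 0.00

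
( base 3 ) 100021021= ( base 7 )25462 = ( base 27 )977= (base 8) 15145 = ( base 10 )6757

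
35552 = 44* 808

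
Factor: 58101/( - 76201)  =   - 321/421 = -3^1*107^1*421^( - 1)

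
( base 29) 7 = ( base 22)7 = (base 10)7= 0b111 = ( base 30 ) 7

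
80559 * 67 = 5397453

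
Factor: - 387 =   -  3^2*43^1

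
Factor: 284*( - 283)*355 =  -28532060  =  - 2^2*5^1*71^2*283^1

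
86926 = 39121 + 47805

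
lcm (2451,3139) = 178923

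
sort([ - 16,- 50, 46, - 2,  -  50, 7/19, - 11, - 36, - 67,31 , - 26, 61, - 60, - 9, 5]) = [ - 67, - 60, - 50, - 50, - 36, - 26, - 16, - 11, - 9, - 2, 7/19,5, 31,46, 61] 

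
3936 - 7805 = -3869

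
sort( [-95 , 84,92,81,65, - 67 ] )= [-95,  -  67,  65,81,84,92 ] 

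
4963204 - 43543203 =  - 38579999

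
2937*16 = 46992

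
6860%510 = 230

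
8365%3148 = 2069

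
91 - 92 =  - 1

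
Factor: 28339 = 17^1 *1667^1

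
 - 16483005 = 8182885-24665890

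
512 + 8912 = 9424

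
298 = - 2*( - 149) 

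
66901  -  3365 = 63536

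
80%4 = 0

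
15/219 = 5/73 = 0.07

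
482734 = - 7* ( - 68962 )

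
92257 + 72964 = 165221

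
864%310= 244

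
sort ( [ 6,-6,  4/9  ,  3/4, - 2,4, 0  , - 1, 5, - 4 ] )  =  [ - 6, - 4, - 2, - 1,0, 4/9,3/4, 4,5, 6 ] 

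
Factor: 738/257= 2^1 * 3^2*41^1 * 257^ ( - 1 ) 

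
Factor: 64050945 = 3^1*5^1*7^1 *307^1 * 1987^1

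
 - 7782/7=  - 7782/7 = - 1111.71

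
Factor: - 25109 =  - 7^1*17^1*211^1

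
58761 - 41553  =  17208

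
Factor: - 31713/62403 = -31^1*61^( - 1) = - 31/61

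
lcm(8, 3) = 24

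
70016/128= 547  =  547.00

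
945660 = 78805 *12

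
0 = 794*0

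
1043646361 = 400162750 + 643483611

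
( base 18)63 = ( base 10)111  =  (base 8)157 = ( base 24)4f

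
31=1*31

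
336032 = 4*84008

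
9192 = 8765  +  427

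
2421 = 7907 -5486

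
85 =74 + 11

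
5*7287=36435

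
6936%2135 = 531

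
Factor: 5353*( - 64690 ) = -346285570 =- 2^1  *  5^1*53^1*101^1*6469^1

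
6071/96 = 63 + 23/96 =63.24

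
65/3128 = 65/3128 =0.02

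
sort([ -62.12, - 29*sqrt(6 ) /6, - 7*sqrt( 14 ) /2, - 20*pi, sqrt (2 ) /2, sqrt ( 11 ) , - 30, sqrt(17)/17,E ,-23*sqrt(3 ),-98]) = [ -98,-20*pi ,-62.12, - 23 * sqrt(3 ),-30 , - 7 * sqrt( 14 ) /2, - 29*sqrt( 6 ) /6, sqrt(17) /17, sqrt(2 ) /2,E, sqrt ( 11 ) ]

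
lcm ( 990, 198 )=990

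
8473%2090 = 113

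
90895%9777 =2902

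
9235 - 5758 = 3477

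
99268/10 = 9926 + 4/5 = 9926.80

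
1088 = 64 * 17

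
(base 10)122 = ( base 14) 8A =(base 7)233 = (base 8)172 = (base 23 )57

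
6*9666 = 57996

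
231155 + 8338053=8569208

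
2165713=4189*517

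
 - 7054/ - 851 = 7054/851 = 8.29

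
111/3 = 37 = 37.00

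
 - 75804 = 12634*(-6)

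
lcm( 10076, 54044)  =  594484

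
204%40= 4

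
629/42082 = 629/42082 = 0.01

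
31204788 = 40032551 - 8827763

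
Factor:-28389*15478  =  -2^1*3^1  *71^1 * 109^1 *9463^1 = - 439404942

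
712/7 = 101 + 5/7=101.71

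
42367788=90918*466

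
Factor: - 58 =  - 2^1*29^1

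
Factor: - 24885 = - 3^2*5^1*7^1*79^1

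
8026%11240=8026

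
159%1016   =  159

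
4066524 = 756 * 5379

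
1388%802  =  586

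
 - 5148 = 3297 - 8445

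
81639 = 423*193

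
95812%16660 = 12512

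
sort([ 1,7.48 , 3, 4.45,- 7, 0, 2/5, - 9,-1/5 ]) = [-9, - 7, -1/5, 0,2/5, 1,3, 4.45,7.48 ] 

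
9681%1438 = 1053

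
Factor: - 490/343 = - 2^1 * 5^1*7^ ( - 1) = - 10/7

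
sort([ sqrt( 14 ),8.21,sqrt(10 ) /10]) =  [sqrt( 10) /10  ,  sqrt(14 ) , 8.21] 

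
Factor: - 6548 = - 2^2*1637^1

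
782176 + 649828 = 1432004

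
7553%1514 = 1497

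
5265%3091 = 2174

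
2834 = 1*2834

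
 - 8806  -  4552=-13358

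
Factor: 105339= 3^1*13^1 * 37^1*73^1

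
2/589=2/589= 0.00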